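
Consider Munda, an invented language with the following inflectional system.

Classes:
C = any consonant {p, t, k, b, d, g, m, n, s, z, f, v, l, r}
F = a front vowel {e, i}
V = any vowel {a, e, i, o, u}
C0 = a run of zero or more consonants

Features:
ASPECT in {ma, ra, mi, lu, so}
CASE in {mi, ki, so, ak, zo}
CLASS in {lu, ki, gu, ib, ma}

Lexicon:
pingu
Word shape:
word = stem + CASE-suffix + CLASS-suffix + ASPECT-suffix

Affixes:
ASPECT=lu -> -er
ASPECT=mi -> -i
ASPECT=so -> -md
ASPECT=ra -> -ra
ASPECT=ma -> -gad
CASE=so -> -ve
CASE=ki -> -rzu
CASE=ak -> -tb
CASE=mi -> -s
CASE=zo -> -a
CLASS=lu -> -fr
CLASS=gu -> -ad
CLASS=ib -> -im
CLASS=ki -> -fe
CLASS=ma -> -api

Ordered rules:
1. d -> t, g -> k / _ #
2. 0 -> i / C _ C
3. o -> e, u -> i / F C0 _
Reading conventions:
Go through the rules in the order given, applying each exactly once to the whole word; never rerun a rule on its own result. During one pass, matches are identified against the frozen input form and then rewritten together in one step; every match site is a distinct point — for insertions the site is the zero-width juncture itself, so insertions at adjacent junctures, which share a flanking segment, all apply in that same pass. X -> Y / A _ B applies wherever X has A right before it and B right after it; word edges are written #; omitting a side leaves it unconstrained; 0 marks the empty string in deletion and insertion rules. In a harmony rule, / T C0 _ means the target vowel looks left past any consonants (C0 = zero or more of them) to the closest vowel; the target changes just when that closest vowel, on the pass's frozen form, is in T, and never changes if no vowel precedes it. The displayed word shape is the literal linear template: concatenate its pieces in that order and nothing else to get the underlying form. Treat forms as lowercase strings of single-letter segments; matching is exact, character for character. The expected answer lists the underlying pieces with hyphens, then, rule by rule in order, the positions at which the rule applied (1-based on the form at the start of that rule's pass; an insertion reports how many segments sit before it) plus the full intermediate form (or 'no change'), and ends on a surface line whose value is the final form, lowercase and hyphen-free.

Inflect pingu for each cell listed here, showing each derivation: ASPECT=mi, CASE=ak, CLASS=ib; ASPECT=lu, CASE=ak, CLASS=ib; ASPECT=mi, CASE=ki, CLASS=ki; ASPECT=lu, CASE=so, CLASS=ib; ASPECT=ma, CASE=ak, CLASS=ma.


cell ASPECT=mi, CASE=ak, CLASS=ib:
underlying: pingu-tb-im-i
1. d -> t, g -> k / _ #: no change
2. 0 -> i / C _ C: inserts after position(s) 3, 6: pinigutibimi
3. o -> e, u -> i / F C0 _: fires at position(s) 6: pinigitibimi
surface: pinigitibimi

cell ASPECT=lu, CASE=ak, CLASS=ib:
underlying: pingu-tb-im-er
1. d -> t, g -> k / _ #: no change
2. 0 -> i / C _ C: inserts after position(s) 3, 6: pinigutibimer
3. o -> e, u -> i / F C0 _: fires at position(s) 6: pinigitibimer
surface: pinigitibimer

cell ASPECT=mi, CASE=ki, CLASS=ki:
underlying: pingu-rzu-fe-i
1. d -> t, g -> k / _ #: no change
2. 0 -> i / C _ C: inserts after position(s) 3, 6: pinigurizufei
3. o -> e, u -> i / F C0 _: fires at position(s) 6, 10: pinigirizifei
surface: pinigirizifei

cell ASPECT=lu, CASE=so, CLASS=ib:
underlying: pingu-ve-im-er
1. d -> t, g -> k / _ #: no change
2. 0 -> i / C _ C: inserts after position(s) 3: piniguveimer
3. o -> e, u -> i / F C0 _: fires at position(s) 6: pinigiveimer
surface: pinigiveimer

cell ASPECT=ma, CASE=ak, CLASS=ma:
underlying: pingu-tb-api-gad
1. d -> t, g -> k / _ #: fires at position(s) 13: pingutbapigat
2. 0 -> i / C _ C: inserts after position(s) 3, 6: pinigutibapigat
3. o -> e, u -> i / F C0 _: fires at position(s) 6: pinigitibapigat
surface: pinigitibapigat


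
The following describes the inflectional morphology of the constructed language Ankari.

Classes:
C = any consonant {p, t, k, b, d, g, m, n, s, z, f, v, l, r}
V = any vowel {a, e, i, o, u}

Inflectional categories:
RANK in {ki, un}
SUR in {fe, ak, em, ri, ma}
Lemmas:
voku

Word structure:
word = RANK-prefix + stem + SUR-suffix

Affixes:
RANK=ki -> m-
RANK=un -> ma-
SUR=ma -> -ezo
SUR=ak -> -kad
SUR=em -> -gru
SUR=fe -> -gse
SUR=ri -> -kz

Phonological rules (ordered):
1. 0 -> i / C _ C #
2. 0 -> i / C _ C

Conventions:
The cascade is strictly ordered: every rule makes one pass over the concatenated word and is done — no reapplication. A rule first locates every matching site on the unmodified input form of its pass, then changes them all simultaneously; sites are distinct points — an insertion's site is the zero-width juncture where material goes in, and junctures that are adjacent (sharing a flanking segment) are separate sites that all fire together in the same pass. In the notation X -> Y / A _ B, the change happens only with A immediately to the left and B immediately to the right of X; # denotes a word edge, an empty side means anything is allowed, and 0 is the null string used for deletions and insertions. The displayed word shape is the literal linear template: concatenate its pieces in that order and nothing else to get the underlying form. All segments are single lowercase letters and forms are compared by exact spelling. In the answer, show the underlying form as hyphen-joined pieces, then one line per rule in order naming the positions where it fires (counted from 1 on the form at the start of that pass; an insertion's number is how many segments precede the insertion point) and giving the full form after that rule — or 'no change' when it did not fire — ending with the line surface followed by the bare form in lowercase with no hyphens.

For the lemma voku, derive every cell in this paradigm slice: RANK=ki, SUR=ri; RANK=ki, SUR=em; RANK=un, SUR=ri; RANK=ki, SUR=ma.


cell RANK=ki, SUR=ri:
underlying: m-voku-kz
1. 0 -> i / C _ C #: inserts after position(s) 6: mvokukiz
2. 0 -> i / C _ C: inserts after position(s) 1: mivokukiz
surface: mivokukiz

cell RANK=ki, SUR=em:
underlying: m-voku-gru
1. 0 -> i / C _ C #: no change
2. 0 -> i / C _ C: inserts after position(s) 1, 6: mivokugiru
surface: mivokugiru

cell RANK=un, SUR=ri:
underlying: ma-voku-kz
1. 0 -> i / C _ C #: inserts after position(s) 7: mavokukiz
2. 0 -> i / C _ C: no change
surface: mavokukiz

cell RANK=ki, SUR=ma:
underlying: m-voku-ezo
1. 0 -> i / C _ C #: no change
2. 0 -> i / C _ C: inserts after position(s) 1: mivokuezo
surface: mivokuezo


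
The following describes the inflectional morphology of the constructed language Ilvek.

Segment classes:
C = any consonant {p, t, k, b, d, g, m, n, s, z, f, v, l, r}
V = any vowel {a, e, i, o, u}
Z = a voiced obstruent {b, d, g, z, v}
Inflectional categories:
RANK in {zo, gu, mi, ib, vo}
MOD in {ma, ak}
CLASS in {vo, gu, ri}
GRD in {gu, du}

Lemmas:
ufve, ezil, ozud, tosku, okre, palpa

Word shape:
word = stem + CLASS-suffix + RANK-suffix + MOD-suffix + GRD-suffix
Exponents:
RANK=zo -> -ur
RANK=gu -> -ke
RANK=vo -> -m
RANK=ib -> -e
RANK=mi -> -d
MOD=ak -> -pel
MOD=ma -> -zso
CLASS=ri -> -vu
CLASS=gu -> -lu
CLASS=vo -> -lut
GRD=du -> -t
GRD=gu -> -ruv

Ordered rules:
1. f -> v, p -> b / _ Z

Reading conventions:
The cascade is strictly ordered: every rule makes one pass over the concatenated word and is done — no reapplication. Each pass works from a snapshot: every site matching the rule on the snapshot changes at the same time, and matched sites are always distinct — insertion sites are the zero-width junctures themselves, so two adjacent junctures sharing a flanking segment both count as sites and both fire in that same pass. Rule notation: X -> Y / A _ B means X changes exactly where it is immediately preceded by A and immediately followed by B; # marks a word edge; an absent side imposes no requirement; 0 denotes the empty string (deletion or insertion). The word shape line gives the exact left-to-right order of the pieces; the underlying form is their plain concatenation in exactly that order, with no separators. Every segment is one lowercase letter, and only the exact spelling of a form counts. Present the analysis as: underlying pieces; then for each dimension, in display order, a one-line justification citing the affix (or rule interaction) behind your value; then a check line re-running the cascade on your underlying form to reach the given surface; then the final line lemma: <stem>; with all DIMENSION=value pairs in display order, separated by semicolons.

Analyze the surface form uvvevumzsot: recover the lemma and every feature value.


underlying: ufve-vu-m-zso-t
RANK=vo - signalled by the affix -m
MOD=ma - signalled by the affix -zso
CLASS=ri - signalled by the affix -vu
GRD=du - signalled by the affix -t
check: ufvevumzsot -> uvvevumzsot
lemma: ufve; RANK=vo; MOD=ma; CLASS=ri; GRD=du


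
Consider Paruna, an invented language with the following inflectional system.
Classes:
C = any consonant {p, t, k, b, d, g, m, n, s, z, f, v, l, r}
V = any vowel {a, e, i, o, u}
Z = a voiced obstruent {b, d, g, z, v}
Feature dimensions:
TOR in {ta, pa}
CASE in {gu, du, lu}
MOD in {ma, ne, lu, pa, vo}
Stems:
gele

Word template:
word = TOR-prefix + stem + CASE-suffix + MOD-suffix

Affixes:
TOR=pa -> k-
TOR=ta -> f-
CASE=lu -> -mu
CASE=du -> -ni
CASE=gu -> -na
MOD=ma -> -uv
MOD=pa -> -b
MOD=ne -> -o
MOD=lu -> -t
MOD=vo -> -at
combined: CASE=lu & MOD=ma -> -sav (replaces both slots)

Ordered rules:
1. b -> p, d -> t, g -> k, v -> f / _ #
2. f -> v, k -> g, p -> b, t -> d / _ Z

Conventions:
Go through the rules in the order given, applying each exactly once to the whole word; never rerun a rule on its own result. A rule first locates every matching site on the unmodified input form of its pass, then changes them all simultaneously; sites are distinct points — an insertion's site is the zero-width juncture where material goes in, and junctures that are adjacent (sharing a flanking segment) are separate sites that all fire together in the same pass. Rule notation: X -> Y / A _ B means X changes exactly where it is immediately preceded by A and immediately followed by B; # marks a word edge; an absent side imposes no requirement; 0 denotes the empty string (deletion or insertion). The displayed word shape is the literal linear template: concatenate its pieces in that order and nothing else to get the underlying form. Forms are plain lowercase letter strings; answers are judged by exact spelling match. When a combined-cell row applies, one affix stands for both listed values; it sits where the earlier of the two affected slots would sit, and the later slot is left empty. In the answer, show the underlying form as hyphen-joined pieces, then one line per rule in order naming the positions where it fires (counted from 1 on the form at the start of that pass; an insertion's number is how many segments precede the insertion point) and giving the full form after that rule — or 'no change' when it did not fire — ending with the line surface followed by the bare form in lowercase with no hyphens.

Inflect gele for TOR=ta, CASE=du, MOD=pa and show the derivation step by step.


underlying: f-gele-ni-b
1. b -> p, d -> t, g -> k, v -> f / _ #: fires at position(s) 8: fgelenip
2. f -> v, k -> g, p -> b, t -> d / _ Z: fires at position(s) 1: vgelenip
surface: vgelenip


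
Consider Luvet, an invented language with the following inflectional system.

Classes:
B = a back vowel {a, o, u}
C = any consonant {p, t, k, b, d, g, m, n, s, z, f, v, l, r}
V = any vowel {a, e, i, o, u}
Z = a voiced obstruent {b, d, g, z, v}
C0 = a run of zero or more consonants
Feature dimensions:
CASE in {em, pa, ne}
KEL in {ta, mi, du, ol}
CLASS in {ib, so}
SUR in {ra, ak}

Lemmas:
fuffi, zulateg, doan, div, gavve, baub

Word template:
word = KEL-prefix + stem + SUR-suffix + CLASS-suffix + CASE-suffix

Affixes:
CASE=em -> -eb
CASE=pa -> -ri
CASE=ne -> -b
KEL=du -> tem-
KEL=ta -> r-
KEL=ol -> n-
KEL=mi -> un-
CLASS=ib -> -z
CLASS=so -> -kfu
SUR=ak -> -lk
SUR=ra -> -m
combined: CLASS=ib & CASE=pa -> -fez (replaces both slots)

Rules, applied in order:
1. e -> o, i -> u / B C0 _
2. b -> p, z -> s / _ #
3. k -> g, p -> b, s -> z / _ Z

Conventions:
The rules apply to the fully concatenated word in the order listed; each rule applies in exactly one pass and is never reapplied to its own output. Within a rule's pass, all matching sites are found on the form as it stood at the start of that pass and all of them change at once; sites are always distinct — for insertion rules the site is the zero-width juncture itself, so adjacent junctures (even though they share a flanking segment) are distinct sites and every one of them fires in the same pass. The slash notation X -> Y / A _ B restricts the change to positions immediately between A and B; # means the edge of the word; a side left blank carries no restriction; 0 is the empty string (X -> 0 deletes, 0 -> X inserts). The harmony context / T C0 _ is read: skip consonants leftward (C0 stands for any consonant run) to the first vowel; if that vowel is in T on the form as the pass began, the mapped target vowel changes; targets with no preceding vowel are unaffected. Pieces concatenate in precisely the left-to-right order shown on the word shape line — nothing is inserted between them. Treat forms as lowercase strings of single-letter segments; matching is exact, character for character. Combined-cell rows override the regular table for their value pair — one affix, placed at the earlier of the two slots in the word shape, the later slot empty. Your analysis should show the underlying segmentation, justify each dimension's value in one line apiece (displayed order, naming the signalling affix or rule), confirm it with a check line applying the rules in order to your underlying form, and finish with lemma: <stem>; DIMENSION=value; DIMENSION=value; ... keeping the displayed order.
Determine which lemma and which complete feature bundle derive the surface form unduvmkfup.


underlying: un-div-m-kfu-b
CASE=ne - signalled by the affix -b
KEL=mi - signalled by the affix un-
CLASS=so - signalled by the affix -kfu
SUR=ra - signalled by the affix -m
check: undivmkfub -> unduvmkfub -> unduvmkfup -> unduvmkfup
lemma: div; CASE=ne; KEL=mi; CLASS=so; SUR=ra


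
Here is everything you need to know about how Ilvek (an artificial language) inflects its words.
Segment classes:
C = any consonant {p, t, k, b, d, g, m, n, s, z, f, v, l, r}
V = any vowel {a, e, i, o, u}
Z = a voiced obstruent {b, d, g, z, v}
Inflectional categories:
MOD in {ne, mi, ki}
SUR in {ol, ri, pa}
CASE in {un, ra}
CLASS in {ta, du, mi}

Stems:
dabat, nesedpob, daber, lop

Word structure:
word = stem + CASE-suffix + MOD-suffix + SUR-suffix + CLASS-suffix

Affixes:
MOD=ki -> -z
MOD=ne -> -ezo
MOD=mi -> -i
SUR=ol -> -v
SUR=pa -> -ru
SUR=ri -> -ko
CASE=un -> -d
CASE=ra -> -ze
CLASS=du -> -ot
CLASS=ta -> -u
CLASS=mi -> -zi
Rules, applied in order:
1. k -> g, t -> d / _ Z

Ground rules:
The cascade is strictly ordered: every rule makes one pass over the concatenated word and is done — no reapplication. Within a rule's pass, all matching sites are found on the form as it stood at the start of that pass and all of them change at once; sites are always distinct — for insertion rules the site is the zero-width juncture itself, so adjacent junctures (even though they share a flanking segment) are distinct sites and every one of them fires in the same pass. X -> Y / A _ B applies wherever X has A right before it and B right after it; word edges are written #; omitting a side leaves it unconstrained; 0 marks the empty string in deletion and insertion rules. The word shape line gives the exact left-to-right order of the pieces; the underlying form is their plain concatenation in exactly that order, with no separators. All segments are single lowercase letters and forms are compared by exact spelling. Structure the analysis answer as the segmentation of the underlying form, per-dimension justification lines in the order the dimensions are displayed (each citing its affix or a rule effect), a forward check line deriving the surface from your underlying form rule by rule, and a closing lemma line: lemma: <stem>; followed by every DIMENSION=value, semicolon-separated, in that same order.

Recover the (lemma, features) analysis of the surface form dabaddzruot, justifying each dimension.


underlying: dabat-d-z-ru-ot
MOD=ki - signalled by the affix -z
SUR=pa - signalled by the affix -ru
CASE=un - signalled by the affix -d
CLASS=du - signalled by the affix -ot
check: dabatdzruot -> dabaddzruot
lemma: dabat; MOD=ki; SUR=pa; CASE=un; CLASS=du


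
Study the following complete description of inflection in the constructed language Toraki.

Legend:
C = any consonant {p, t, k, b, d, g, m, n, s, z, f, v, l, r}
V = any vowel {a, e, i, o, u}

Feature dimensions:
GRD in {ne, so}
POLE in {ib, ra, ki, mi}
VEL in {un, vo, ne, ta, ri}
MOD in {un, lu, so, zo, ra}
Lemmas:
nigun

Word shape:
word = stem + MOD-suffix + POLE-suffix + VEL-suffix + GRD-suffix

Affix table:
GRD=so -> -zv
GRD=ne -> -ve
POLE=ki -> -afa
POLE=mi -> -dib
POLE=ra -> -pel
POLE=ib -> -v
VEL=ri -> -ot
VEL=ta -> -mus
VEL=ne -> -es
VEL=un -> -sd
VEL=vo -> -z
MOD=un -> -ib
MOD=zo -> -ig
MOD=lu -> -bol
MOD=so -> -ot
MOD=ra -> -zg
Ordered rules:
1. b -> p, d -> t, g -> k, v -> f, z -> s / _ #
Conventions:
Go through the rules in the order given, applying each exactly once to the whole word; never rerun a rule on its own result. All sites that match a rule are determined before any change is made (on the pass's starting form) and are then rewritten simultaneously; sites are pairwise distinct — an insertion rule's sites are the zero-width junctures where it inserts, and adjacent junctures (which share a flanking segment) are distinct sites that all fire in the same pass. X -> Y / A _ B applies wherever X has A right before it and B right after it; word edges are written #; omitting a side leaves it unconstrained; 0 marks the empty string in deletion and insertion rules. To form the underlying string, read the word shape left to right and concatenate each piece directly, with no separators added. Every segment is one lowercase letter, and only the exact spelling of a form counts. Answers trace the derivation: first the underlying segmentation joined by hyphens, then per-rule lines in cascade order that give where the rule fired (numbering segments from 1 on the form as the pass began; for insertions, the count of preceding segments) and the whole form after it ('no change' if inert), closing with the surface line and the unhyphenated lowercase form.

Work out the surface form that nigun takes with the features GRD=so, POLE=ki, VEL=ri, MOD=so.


underlying: nigun-ot-afa-ot-zv
1. b -> p, d -> t, g -> k, v -> f, z -> s / _ #: fires at position(s) 14: nigunotafaotzf
surface: nigunotafaotzf


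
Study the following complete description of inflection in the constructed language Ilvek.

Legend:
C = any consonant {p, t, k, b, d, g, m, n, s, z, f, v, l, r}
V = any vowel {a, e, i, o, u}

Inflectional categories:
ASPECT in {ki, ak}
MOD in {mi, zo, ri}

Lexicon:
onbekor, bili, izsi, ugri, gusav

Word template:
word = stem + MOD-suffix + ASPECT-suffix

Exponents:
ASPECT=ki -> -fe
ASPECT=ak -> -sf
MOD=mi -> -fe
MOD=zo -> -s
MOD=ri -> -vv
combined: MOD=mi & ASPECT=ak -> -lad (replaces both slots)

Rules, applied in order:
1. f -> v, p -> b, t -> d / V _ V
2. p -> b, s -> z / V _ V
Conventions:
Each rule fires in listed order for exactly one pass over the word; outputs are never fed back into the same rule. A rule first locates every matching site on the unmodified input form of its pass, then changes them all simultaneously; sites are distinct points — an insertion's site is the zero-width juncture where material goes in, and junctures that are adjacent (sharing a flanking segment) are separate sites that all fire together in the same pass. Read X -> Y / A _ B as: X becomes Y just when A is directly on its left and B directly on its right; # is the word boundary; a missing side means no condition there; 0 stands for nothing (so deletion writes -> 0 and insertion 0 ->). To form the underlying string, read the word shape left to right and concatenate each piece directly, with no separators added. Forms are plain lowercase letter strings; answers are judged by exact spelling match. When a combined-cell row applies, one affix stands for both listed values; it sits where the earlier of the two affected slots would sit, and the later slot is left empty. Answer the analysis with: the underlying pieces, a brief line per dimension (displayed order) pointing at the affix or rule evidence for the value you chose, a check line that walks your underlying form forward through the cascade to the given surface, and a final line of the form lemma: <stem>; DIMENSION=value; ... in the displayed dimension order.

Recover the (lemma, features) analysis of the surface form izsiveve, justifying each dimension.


underlying: izsi-fe-fe
ASPECT=ki - signalled by the affix -fe
MOD=mi - signalled by the affix -fe
check: izsifefe -> izsiveve -> izsiveve
lemma: izsi; ASPECT=ki; MOD=mi


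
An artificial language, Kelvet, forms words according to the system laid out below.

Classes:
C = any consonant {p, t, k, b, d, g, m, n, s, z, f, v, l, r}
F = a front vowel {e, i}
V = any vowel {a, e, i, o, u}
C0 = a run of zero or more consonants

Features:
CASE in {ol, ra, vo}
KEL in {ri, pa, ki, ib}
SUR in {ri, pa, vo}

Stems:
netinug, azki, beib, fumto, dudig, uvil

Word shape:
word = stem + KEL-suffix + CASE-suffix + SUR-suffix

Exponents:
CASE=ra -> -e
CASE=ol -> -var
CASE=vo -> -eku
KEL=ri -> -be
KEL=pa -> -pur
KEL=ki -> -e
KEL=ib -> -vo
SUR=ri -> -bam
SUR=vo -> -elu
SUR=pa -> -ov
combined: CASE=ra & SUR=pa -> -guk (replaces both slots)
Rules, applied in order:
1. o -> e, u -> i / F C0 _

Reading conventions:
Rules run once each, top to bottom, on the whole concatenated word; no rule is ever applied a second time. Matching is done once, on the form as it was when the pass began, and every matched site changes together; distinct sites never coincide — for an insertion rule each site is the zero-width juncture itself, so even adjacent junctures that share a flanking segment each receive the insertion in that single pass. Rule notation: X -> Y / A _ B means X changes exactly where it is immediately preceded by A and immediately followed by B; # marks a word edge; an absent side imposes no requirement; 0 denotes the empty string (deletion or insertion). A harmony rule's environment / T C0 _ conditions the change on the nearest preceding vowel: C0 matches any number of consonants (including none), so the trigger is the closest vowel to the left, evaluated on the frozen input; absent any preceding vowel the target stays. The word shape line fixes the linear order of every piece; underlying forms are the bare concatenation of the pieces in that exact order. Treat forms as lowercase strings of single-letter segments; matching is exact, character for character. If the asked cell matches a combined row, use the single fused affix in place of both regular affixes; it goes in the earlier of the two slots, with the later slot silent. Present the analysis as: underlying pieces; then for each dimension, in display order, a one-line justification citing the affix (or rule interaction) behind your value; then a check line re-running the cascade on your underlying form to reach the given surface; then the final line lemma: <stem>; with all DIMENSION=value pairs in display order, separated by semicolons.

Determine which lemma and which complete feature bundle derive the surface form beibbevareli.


underlying: beib-be-var-elu
CASE=ol - signalled by the affix -var
KEL=ri - signalled by the affix -be
SUR=vo - signalled by the affix -elu
check: beibbevarelu -> beibbevareli
lemma: beib; CASE=ol; KEL=ri; SUR=vo


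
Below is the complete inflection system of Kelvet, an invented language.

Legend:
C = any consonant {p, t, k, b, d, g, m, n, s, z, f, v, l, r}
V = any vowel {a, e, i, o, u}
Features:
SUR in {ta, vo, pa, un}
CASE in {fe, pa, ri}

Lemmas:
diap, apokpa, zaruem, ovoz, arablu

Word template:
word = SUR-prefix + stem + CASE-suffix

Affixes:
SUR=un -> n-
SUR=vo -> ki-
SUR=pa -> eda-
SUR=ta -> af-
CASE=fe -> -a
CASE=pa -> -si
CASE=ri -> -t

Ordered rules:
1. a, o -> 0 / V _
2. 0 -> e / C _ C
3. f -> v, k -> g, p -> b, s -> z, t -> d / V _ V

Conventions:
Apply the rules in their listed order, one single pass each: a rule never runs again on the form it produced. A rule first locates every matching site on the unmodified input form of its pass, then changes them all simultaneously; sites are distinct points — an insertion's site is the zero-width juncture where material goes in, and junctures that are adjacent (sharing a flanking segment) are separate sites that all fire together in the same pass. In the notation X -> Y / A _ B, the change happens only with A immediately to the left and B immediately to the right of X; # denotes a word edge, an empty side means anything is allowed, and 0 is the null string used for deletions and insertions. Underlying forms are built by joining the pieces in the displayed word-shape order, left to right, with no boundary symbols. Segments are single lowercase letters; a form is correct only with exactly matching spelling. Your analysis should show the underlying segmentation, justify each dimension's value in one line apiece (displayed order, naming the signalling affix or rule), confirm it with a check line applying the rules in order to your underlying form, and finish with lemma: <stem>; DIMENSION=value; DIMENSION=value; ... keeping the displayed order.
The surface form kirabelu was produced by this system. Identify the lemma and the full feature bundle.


underlying: ki-arablu-a
SUR=vo - signalled by the affix ki-
CASE=fe - signalled by the affix -a
check: kiarablua -> kirablu -> kirabelu -> kirabelu
lemma: arablu; SUR=vo; CASE=fe


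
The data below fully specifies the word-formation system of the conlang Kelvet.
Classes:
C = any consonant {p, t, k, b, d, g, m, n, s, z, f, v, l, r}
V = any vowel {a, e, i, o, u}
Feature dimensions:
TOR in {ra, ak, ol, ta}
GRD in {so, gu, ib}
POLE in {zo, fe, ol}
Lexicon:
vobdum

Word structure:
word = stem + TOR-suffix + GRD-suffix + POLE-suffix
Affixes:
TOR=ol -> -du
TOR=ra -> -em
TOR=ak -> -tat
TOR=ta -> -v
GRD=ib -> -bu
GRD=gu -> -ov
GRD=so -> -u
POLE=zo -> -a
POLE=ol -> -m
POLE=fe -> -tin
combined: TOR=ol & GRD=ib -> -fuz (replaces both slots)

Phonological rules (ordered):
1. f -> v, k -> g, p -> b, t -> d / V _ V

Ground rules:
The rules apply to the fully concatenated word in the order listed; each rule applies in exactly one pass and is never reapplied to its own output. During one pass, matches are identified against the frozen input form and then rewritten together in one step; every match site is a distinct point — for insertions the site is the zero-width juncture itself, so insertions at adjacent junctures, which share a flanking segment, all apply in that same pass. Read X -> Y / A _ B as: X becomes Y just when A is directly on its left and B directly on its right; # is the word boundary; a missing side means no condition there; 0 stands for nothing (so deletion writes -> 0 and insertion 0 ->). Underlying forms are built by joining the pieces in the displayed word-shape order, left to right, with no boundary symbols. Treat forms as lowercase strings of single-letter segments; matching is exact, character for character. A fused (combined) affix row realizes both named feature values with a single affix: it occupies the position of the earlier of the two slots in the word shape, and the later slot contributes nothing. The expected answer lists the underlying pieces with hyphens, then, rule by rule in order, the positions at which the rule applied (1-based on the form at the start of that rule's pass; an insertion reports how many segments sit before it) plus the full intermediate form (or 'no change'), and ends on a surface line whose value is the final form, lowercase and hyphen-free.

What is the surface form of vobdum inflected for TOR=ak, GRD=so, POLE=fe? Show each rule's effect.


underlying: vobdum-tat-u-tin
1. f -> v, k -> g, p -> b, t -> d / V _ V: fires at position(s) 9, 11: vobdumtadudin
surface: vobdumtadudin


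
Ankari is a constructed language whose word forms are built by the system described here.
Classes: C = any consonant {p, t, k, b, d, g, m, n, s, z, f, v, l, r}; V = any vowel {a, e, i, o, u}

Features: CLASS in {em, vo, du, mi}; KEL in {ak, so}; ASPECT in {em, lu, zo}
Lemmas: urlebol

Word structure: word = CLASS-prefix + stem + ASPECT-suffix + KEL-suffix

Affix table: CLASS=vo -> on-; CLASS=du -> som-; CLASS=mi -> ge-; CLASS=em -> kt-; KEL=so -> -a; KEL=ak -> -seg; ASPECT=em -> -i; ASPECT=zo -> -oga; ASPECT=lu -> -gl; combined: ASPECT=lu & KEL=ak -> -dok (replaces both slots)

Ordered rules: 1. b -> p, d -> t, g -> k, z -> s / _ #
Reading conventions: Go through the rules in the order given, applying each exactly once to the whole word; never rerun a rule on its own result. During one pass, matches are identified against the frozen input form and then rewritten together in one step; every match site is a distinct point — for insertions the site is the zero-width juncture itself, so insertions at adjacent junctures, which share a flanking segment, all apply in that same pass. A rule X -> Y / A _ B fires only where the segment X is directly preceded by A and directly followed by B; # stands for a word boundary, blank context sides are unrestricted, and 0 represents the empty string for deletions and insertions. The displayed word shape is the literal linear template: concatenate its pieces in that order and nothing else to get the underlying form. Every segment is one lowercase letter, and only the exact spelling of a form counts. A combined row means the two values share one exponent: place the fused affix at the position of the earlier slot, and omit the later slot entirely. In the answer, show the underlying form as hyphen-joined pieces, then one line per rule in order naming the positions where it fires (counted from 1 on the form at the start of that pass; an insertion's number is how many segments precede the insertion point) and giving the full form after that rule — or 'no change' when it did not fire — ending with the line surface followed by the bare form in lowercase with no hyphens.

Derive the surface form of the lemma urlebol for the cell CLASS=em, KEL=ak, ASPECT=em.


underlying: kt-urlebol-i-seg
1. b -> p, d -> t, g -> k, z -> s / _ #: fires at position(s) 13: kturlebolisek
surface: kturlebolisek


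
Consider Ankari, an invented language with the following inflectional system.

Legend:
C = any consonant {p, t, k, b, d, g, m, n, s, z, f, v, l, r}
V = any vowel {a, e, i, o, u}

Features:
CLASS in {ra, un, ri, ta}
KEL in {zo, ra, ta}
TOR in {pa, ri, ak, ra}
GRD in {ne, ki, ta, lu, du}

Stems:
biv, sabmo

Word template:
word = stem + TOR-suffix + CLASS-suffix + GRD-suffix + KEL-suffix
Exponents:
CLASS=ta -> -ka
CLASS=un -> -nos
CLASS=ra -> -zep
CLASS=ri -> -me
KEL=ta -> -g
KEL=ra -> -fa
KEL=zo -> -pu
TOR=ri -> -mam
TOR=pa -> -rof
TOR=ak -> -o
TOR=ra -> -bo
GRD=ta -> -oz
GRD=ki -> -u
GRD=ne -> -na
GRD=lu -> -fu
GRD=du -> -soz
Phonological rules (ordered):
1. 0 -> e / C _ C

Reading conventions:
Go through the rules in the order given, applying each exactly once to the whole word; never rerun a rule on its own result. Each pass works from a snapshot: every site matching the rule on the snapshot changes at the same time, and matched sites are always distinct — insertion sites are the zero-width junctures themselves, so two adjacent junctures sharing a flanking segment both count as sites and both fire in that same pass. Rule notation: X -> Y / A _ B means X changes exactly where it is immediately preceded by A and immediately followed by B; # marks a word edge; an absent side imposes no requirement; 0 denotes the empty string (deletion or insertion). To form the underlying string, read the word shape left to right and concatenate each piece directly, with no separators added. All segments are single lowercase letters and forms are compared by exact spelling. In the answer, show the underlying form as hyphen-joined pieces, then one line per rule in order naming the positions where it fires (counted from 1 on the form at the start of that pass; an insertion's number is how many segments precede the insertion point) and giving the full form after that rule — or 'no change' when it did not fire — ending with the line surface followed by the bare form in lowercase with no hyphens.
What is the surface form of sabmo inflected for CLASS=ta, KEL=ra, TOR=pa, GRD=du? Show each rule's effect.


underlying: sabmo-rof-ka-soz-fa
1. 0 -> e / C _ C: inserts after position(s) 3, 8, 13: sabemorofekasozefa
surface: sabemorofekasozefa


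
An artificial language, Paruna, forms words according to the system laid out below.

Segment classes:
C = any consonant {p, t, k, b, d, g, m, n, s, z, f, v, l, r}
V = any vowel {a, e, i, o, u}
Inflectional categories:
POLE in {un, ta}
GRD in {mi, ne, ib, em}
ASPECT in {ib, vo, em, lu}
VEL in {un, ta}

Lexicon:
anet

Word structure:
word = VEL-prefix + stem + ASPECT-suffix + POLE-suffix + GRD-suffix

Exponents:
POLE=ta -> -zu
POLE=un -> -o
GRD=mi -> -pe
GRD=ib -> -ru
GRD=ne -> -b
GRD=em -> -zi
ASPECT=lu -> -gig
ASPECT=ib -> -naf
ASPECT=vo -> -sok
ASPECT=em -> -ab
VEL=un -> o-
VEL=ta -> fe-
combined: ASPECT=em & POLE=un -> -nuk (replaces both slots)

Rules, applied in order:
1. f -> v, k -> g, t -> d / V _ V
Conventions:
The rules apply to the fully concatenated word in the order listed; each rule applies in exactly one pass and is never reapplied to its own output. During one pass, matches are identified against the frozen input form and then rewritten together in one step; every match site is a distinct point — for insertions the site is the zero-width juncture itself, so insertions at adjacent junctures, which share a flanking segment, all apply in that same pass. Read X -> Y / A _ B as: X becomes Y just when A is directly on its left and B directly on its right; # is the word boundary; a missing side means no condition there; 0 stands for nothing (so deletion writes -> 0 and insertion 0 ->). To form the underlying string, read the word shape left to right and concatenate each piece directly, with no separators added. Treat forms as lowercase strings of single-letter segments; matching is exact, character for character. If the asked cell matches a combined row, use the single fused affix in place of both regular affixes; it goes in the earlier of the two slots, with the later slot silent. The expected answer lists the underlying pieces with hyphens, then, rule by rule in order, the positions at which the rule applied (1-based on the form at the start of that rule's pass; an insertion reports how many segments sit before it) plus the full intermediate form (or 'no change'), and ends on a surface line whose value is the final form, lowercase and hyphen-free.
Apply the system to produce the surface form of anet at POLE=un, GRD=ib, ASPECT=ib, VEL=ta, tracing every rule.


underlying: fe-anet-naf-o-ru
1. f -> v, k -> g, t -> d / V _ V: fires at position(s) 9: feanetnavoru
surface: feanetnavoru


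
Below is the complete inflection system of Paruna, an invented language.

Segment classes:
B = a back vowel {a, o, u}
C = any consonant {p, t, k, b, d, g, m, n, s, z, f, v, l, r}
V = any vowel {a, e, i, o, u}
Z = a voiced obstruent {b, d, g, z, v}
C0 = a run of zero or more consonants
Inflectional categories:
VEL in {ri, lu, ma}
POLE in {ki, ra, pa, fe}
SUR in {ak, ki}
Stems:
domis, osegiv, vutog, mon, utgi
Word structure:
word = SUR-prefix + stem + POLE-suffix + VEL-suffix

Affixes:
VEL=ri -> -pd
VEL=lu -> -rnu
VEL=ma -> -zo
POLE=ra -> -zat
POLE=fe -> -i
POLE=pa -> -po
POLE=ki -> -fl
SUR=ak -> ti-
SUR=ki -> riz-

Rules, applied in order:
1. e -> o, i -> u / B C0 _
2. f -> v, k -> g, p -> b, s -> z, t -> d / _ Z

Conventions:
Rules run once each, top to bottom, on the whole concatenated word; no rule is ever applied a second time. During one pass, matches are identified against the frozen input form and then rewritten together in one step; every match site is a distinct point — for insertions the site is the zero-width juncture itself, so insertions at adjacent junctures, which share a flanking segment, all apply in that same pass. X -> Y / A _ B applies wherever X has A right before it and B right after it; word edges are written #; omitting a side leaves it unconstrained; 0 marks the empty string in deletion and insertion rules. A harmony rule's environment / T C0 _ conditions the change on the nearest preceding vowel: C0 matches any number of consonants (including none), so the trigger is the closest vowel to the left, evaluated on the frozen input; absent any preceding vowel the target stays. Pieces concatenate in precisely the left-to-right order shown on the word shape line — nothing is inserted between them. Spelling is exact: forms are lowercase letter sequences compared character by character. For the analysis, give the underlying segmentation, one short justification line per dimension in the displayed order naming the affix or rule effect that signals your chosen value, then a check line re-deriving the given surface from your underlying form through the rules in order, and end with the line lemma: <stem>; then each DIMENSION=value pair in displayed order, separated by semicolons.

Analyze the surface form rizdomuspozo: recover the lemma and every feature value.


underlying: riz-domis-po-zo
VEL=ma - signalled by the affix -zo
POLE=pa - signalled by the affix -po
SUR=ki - signalled by the affix riz-
check: rizdomispozo -> rizdomuspozo -> rizdomuspozo
lemma: domis; VEL=ma; POLE=pa; SUR=ki


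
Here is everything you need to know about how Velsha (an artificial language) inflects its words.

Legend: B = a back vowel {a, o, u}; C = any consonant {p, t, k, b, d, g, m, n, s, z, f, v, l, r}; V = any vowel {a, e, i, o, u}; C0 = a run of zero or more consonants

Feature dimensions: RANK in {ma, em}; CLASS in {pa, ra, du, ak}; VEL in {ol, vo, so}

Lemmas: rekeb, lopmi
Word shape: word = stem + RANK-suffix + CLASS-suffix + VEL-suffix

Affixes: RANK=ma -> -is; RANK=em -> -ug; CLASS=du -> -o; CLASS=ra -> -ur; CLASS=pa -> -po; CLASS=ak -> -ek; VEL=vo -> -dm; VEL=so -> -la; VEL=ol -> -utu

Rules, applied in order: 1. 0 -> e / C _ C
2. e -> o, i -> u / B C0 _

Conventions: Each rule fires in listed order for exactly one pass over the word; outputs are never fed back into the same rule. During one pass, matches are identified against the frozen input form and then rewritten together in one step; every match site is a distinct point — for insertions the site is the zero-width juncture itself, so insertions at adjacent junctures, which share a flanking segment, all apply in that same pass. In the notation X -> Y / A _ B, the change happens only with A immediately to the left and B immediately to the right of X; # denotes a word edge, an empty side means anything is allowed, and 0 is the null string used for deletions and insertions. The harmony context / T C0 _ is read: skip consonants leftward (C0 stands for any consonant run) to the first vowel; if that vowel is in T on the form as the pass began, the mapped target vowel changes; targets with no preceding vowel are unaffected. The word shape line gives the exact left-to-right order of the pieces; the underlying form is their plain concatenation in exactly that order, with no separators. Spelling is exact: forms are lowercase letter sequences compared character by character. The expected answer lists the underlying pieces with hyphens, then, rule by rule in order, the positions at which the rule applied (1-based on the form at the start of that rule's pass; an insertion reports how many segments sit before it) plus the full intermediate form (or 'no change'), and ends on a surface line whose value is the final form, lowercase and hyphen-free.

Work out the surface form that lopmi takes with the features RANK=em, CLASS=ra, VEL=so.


underlying: lopmi-ug-ur-la
1. 0 -> e / C _ C: inserts after position(s) 3, 9: lopemiugurela
2. e -> o, i -> u / B C0 _: fires at position(s) 4, 11: lopomiugurola
surface: lopomiugurola


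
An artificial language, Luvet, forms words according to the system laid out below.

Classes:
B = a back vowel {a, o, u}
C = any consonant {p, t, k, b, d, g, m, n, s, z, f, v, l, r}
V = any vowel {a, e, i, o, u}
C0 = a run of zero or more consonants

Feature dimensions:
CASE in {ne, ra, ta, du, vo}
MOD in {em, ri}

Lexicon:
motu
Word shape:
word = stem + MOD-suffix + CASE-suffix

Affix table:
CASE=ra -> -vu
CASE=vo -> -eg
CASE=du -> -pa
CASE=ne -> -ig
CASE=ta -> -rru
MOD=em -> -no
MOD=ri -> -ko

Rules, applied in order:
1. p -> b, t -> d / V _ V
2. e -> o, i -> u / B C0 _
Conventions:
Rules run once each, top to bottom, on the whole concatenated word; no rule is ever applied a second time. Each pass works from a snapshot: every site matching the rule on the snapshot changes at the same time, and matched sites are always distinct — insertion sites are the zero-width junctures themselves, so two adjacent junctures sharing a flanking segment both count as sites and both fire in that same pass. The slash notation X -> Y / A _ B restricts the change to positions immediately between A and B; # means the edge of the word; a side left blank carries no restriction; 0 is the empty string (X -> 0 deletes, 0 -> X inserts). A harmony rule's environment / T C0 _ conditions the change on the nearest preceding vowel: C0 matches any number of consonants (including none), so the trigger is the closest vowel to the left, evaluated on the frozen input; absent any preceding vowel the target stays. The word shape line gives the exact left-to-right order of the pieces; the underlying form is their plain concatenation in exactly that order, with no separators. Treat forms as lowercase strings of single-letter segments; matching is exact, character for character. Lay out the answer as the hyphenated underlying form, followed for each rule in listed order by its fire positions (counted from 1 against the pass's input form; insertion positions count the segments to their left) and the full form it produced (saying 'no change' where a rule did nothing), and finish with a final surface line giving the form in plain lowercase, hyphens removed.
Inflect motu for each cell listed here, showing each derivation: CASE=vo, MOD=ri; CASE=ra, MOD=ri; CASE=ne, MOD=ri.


cell CASE=vo, MOD=ri:
underlying: motu-ko-eg
1. p -> b, t -> d / V _ V: fires at position(s) 3: modukoeg
2. e -> o, i -> u / B C0 _: fires at position(s) 7: modukoog
surface: modukoog

cell CASE=ra, MOD=ri:
underlying: motu-ko-vu
1. p -> b, t -> d / V _ V: fires at position(s) 3: modukovu
2. e -> o, i -> u / B C0 _: no change
surface: modukovu

cell CASE=ne, MOD=ri:
underlying: motu-ko-ig
1. p -> b, t -> d / V _ V: fires at position(s) 3: modukoig
2. e -> o, i -> u / B C0 _: fires at position(s) 7: modukoug
surface: modukoug
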